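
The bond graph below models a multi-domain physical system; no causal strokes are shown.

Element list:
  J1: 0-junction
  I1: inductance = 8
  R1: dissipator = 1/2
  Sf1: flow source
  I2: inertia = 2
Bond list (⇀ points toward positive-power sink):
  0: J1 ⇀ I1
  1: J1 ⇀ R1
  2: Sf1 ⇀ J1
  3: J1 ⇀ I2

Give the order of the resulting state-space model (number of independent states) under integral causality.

b2 →Sf1  (Sf1 fixes flow; stroke at Sf1)
b0 →I1  (prefer integral on I1)
b3 →I2  (prefer integral on I2)
b1 →J1  (only one effort-in slot at J1)

2  (I1, I2 all integral)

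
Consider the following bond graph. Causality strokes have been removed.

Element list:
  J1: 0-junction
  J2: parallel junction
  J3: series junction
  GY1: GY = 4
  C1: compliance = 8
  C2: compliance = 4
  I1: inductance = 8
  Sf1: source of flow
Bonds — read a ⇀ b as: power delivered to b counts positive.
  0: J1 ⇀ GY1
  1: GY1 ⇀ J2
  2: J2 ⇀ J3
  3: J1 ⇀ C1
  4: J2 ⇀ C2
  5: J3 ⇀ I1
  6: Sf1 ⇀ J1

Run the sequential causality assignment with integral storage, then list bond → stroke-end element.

bond 0 stroke at GY1
bond 1 stroke at GY1
bond 2 stroke at J3
bond 3 stroke at J1
bond 4 stroke at J2
bond 5 stroke at I1
bond 6 stroke at Sf1

bond 6 →Sf1  (Sf1 fixes flow; stroke at Sf1)
bond 3 →J1  (C1: C, integral causality)
bond 0 →GY1  (J1 effort already set via bond 3)
bond 1 →GY1  (GY1 both-in/both-out from 0)
bond 4 →J2  (prefer integral on C2)
bond 2 →J3  (J2 effort already set via bond 4)
bond 5 →I1  (J3 needs exactly one f-in)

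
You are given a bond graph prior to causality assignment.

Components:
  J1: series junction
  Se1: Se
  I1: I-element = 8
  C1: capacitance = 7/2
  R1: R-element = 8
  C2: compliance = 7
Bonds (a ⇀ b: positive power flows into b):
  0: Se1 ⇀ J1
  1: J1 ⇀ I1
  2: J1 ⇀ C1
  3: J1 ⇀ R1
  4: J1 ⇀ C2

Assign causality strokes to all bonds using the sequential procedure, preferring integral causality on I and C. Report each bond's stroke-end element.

β0 stroke→J1
β1 stroke→I1
β2 stroke→J1
β3 stroke→J1
β4 stroke→J1

#0 |J1  (Se1: effort source, stroke at far end)
#1 |I1  (I1 outputs flow p/I1)
#2 |J1  (J1 flow already set via bond 1)
#3 |J1  (1-jn J1 has f-setter on 1)
#4 |J1  (1-jn J1 has f-setter on 1)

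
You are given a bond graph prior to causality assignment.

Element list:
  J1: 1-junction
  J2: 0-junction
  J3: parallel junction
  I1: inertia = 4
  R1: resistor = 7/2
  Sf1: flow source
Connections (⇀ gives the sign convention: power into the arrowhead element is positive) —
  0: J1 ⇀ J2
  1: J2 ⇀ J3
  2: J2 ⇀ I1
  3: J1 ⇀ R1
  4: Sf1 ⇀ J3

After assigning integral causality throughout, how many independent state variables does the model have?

1  (I1 all integral)

bond 4 |Sf1  (Sf1: flow source, stroke at near end)
bond 1 |J3  (J3: last free bond brings effort in)
bond 2 |I1  (I1 integral (f out))
bond 0 |J2  (J2 needs exactly one e-in)
bond 3 |J1  (common-f at J1 fixed by 0)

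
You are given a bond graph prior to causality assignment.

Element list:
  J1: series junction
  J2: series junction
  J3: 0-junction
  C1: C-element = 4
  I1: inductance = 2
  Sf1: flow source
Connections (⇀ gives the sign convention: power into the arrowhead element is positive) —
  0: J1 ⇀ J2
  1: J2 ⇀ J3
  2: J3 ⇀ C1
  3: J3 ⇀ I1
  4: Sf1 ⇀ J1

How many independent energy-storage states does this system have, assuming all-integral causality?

β4 |Sf1  (Sf1: flow source, stroke at near end)
β0 |J1  (J1 flow already set via bond 4)
β1 |J2  (common-f at J2 fixed by 0)
β2 |J3  (C1: C, integral causality)
β3 |I1  (0-jn J3 has e-setter on 2)

2  (C1, I1 all integral)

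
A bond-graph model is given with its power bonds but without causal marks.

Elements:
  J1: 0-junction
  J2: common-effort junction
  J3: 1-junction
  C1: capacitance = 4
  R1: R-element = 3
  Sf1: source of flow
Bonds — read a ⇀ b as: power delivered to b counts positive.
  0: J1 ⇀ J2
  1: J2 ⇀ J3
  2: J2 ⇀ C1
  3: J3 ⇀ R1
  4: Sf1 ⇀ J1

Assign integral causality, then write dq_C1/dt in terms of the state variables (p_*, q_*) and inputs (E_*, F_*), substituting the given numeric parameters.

dq_C1/dt = F_Sf1 - q_C1/12

b4 stroke at Sf1  (Sf1 (Sf) sets flow on bond)
b0 stroke at J1  (closing 0-jn rule on J1)
b2 stroke at J2  (prefer integral on C1)
b1 stroke at J3  (J2: bond 2 brought effort, rest push out)
b3 stroke at R1  (only one flow-in slot at J3)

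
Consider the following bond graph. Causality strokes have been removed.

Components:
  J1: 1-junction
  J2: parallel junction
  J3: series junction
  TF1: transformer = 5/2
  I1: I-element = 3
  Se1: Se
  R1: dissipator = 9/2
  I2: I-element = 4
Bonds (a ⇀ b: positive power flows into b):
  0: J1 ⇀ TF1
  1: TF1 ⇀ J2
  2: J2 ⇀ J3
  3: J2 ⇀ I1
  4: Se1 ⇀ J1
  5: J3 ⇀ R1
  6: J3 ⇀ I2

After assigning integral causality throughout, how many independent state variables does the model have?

2  (I1, I2 all integral)

#4 |J1  (source Se1 imposes e)
#0 |TF1  (only one flow-in slot at J1)
#1 |J2  (TF TF1: opposite of bond 0)
#2 |J3  (J2: bond 1 brought effort, rest push out)
#3 |I1  (J2: bond 1 brought effort, rest push out)
#6 |I2  (prefer integral on I2)
#5 |J3  (J3: bond 6 brought flow, rest push out)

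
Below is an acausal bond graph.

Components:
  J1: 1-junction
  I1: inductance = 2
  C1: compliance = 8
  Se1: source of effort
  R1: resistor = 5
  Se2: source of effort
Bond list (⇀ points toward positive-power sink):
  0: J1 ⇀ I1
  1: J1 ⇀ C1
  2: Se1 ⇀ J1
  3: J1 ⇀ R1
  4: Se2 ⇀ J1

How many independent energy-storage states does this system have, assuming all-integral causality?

2  (C1, I1 all integral)

β2 |J1  (source Se1 imposes e)
β4 |J1  (Se2 fixes effort; stroke away)
β0 |I1  (prefer integral on I1)
β1 |J1  (J1: bond 0 brought flow, rest push out)
β3 |J1  (J1: bond 0 brought flow, rest push out)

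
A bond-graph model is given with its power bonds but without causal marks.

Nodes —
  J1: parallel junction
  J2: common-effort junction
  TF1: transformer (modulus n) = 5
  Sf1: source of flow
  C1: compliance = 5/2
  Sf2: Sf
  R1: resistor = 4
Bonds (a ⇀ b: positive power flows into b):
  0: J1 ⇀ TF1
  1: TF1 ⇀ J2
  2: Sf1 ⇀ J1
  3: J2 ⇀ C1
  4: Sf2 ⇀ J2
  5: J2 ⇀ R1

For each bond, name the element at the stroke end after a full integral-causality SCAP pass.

#2 stroke→Sf1  (Sf1 (Sf) sets flow on bond)
#4 stroke→Sf2  (Sf2: flow source, stroke at near end)
#0 stroke→J1  (J1 needs exactly one e-in)
#1 stroke→TF1  (TF1: transformer flips bond 0)
#3 stroke→J2  (C1 outputs effort q/C1)
#5 stroke→R1  (J2: bond 3 brought effort, rest push out)

#0 stroke at J1
#1 stroke at TF1
#2 stroke at Sf1
#3 stroke at J2
#4 stroke at Sf2
#5 stroke at R1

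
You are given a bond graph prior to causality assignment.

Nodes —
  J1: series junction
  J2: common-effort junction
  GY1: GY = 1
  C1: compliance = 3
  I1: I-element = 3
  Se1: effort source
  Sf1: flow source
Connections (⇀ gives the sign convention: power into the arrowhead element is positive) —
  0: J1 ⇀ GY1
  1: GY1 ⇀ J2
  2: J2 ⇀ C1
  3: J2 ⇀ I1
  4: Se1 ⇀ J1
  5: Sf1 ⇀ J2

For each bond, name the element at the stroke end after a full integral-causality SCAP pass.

b0 stroke→GY1
b1 stroke→GY1
b2 stroke→J2
b3 stroke→I1
b4 stroke→J1
b5 stroke→Sf1

#4 |J1  (Se1: effort source, stroke at far end)
#5 |Sf1  (Sf1: flow source, stroke at near end)
#0 |GY1  (J1 needs exactly one f-in)
#1 |GY1  (GY GY1: same side as bond 0)
#2 |J2  (prefer integral on C1)
#3 |I1  (J2 effort already set via bond 2)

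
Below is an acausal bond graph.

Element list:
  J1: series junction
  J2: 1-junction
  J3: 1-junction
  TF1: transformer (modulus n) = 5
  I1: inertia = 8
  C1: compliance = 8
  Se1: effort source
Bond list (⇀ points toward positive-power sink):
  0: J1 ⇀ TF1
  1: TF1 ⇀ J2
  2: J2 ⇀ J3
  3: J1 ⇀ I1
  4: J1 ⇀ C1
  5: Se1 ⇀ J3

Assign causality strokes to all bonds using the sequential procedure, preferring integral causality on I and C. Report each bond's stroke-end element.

#5 |J3  (Se1 fixes effort; stroke away)
#2 |J2  (J3: last free bond brings flow in)
#1 |TF1  (J2 needs exactly one f-in)
#0 |J1  (through TF1, causality passes straight; one stroke at TF1)
#3 |I1  (I1 integral (f out))
#4 |J1  (common-f at J1 fixed by 3)

b0 stroke→J1
b1 stroke→TF1
b2 stroke→J2
b3 stroke→I1
b4 stroke→J1
b5 stroke→J3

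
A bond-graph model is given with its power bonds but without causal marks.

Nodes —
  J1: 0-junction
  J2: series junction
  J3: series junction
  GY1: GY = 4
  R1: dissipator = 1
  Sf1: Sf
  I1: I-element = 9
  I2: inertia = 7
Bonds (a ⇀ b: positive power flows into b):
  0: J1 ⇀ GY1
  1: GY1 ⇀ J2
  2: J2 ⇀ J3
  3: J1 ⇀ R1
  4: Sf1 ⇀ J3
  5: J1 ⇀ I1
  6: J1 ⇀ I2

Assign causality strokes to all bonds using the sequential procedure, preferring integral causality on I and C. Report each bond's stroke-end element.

bond 4 →Sf1  (Sf1 fixes flow; stroke at Sf1)
bond 2 →J3  (1-jn J3 has f-setter on 4)
bond 1 →J2  (J2 flow already set via bond 2)
bond 0 →J1  (GY GY1: same side as bond 1)
bond 3 →R1  (0-jn J1 has e-setter on 0)
bond 5 →I1  (0-jn J1 has e-setter on 0)
bond 6 →I2  (0-jn J1 has e-setter on 0)

bond 0 stroke at J1
bond 1 stroke at J2
bond 2 stroke at J3
bond 3 stroke at R1
bond 4 stroke at Sf1
bond 5 stroke at I1
bond 6 stroke at I2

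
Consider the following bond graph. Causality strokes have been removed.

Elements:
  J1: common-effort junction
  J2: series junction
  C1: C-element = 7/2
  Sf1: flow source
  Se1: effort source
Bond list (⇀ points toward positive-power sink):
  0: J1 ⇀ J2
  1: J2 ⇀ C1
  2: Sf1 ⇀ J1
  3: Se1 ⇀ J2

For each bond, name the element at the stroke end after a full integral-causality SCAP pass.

#0 →J1
#1 →J2
#2 →Sf1
#3 →J2

#2 stroke at Sf1  (source Sf1 imposes f)
#3 stroke at J2  (source Se1 imposes e)
#0 stroke at J1  (J1 needs exactly one e-in)
#1 stroke at J2  (common-f at J2 fixed by 0)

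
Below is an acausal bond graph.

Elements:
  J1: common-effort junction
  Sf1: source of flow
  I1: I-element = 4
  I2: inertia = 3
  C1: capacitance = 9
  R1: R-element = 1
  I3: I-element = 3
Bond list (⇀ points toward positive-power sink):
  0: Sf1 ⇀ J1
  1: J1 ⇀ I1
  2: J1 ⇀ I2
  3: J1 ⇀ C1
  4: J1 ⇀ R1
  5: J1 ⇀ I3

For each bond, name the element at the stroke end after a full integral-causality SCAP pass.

#0 stroke at Sf1  (Sf1 (Sf) sets flow on bond)
#1 stroke at I1  (I1 outputs flow p/I1)
#2 stroke at I2  (I2 integral (f out))
#3 stroke at J1  (C1 integral (e out))
#4 stroke at R1  (common-e at J1 fixed by 3)
#5 stroke at I3  (0-jn J1 has e-setter on 3)

β0 stroke→Sf1
β1 stroke→I1
β2 stroke→I2
β3 stroke→J1
β4 stroke→R1
β5 stroke→I3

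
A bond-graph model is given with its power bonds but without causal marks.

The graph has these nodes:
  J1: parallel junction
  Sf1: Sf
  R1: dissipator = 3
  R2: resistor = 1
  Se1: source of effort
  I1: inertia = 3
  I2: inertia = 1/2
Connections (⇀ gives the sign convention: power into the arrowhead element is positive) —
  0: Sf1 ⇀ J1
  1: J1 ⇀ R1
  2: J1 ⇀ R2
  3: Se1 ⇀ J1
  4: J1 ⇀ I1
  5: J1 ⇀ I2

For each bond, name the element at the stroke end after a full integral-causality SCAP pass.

bond 0 stroke at Sf1
bond 1 stroke at R1
bond 2 stroke at R2
bond 3 stroke at J1
bond 4 stroke at I1
bond 5 stroke at I2

β0 stroke at Sf1  (Sf1 (Sf) sets flow on bond)
β3 stroke at J1  (Se1 (Se) sets effort on bond)
β1 stroke at R1  (0-jn J1 has e-setter on 3)
β2 stroke at R2  (0-jn J1 has e-setter on 3)
β4 stroke at I1  (J1: bond 3 brought effort, rest push out)
β5 stroke at I2  (0-jn J1 has e-setter on 3)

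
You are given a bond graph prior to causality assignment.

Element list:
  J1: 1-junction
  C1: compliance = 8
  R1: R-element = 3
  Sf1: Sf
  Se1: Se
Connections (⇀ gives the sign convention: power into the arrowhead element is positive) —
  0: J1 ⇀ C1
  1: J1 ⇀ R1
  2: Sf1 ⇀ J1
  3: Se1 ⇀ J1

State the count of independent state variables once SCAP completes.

bond 2 |Sf1  (Sf1 (Sf) sets flow on bond)
bond 3 |J1  (Se1 (Se) sets effort on bond)
bond 0 |J1  (common-f at J1 fixed by 2)
bond 1 |J1  (J1 flow already set via bond 2)

1  (C1 all integral)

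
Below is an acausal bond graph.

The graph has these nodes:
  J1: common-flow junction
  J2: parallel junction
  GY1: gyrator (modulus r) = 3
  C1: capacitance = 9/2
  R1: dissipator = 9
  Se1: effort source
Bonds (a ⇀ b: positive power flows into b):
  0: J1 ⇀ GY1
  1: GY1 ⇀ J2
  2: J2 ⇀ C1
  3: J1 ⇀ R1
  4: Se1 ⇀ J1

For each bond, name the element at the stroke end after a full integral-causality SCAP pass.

β4 →J1  (Se1: effort source, stroke at far end)
β2 →J2  (C1 outputs effort q/C1)
β1 →GY1  (J2: bond 2 brought effort, rest push out)
β0 →GY1  (through GY1, causality inverts; strokes same side of GY1)
β3 →J1  (common-f at J1 fixed by 0)

β0 stroke→GY1
β1 stroke→GY1
β2 stroke→J2
β3 stroke→J1
β4 stroke→J1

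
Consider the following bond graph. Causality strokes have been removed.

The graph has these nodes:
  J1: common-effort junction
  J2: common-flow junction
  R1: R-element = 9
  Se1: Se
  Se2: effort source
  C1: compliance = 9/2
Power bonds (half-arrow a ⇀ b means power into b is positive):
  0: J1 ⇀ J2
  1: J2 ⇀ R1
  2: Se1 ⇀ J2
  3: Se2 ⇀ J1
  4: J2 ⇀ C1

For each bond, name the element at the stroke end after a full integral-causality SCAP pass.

b0 |J2
b1 |R1
b2 |J2
b3 |J1
b4 |J2

b2 →J2  (Se1 fixes effort; stroke away)
b3 →J1  (source Se2 imposes e)
b0 →J2  (J1 effort already set via bond 3)
b4 →J2  (prefer integral on C1)
b1 →R1  (closing 1-jn rule on J2)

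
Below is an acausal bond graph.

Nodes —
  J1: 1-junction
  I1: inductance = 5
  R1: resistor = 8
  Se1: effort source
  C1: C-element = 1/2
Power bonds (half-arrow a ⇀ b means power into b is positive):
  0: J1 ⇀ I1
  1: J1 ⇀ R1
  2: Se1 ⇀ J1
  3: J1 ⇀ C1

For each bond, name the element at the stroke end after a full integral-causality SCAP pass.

b0 stroke→I1
b1 stroke→J1
b2 stroke→J1
b3 stroke→J1

bond 2 stroke→J1  (source Se1 imposes e)
bond 0 stroke→I1  (I1: I, integral causality)
bond 1 stroke→J1  (1-jn J1 has f-setter on 0)
bond 3 stroke→J1  (J1: bond 0 brought flow, rest push out)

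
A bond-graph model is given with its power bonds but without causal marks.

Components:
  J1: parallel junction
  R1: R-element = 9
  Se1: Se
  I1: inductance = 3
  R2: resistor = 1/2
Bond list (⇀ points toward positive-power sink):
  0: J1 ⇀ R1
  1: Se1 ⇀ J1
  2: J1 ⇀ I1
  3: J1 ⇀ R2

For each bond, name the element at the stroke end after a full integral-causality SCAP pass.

bond 0 stroke at R1
bond 1 stroke at J1
bond 2 stroke at I1
bond 3 stroke at R2

b1 stroke at J1  (Se1 fixes effort; stroke away)
b0 stroke at R1  (J1: bond 1 brought effort, rest push out)
b2 stroke at I1  (common-e at J1 fixed by 1)
b3 stroke at R2  (0-jn J1 has e-setter on 1)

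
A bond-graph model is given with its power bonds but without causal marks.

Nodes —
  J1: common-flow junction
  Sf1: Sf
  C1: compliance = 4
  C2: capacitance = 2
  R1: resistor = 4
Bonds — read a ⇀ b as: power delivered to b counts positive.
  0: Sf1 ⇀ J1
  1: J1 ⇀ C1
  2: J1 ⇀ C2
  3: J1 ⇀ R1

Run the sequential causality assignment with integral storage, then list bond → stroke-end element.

b0 stroke→Sf1
b1 stroke→J1
b2 stroke→J1
b3 stroke→J1

b0 stroke at Sf1  (Sf1 (Sf) sets flow on bond)
b1 stroke at J1  (J1: bond 0 brought flow, rest push out)
b2 stroke at J1  (J1 flow already set via bond 0)
b3 stroke at J1  (common-f at J1 fixed by 0)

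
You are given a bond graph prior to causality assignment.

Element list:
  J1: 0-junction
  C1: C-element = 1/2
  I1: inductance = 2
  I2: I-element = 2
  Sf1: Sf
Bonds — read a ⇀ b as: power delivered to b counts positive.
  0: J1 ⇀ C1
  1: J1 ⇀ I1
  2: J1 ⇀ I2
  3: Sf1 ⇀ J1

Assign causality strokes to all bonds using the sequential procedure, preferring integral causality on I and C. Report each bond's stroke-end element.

bond 0 |J1
bond 1 |I1
bond 2 |I2
bond 3 |Sf1

bond 3 →Sf1  (Sf1: flow source, stroke at near end)
bond 0 →J1  (C1: C, integral causality)
bond 1 →I1  (J1 effort already set via bond 0)
bond 2 →I2  (common-e at J1 fixed by 0)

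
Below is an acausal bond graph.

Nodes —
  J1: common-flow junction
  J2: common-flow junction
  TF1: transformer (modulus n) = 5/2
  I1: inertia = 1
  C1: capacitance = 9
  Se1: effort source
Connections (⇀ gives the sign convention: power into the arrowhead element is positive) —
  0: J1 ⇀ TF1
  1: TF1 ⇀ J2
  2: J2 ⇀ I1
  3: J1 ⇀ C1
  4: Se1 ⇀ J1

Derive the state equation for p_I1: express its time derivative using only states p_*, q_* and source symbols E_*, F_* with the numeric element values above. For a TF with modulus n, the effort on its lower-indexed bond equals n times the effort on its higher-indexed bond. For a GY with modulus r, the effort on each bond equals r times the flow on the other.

dp_I1/dt = 2*E_Se1/5 - 2*q_C1/45

b4 stroke→J1  (Se1 (Se) sets effort on bond)
b2 stroke→I1  (I1 integral (f out))
b1 stroke→J2  (J2 flow already set via bond 2)
b0 stroke→TF1  (TF1 one-in-one-out from 1)
b3 stroke→J1  (1-jn J1 has f-setter on 0)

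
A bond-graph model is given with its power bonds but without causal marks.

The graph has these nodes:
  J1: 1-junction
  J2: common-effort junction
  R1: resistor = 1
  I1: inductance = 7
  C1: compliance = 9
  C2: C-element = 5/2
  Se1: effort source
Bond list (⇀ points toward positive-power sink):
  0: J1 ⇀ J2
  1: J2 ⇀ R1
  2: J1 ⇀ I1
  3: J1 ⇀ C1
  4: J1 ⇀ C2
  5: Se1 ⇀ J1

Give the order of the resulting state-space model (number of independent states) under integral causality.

bond 5 →J1  (Se1 (Se) sets effort on bond)
bond 2 →I1  (I1 outputs flow p/I1)
bond 0 →J1  (J1 flow already set via bond 2)
bond 3 →J1  (J1: bond 2 brought flow, rest push out)
bond 4 →J1  (common-f at J1 fixed by 2)
bond 1 →J2  (J2: last free bond brings effort in)

3  (C1, C2, I1 all integral)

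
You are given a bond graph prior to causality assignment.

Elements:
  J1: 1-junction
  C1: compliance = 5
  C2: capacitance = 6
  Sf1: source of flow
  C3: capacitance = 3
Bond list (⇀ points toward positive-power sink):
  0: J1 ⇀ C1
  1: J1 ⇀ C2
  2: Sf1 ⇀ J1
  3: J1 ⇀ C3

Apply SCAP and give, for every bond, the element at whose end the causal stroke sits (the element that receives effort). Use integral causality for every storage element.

β2 stroke→Sf1  (source Sf1 imposes f)
β0 stroke→J1  (J1: bond 2 brought flow, rest push out)
β1 stroke→J1  (J1 flow already set via bond 2)
β3 stroke→J1  (J1 flow already set via bond 2)

β0 |J1
β1 |J1
β2 |Sf1
β3 |J1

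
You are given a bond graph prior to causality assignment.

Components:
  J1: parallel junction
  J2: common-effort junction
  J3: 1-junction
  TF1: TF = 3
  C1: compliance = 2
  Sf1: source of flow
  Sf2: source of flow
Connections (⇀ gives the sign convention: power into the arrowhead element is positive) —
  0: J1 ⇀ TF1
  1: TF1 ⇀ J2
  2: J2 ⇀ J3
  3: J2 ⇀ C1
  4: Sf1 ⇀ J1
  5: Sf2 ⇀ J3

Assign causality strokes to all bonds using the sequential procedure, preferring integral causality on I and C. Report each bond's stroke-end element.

b0 stroke at J1
b1 stroke at TF1
b2 stroke at J3
b3 stroke at J2
b4 stroke at Sf1
b5 stroke at Sf2

β4 |Sf1  (Sf1: flow source, stroke at near end)
β5 |Sf2  (source Sf2 imposes f)
β0 |J1  (J1 needs exactly one e-in)
β2 |J3  (common-f at J3 fixed by 5)
β1 |TF1  (through TF1, causality passes straight; one stroke at TF1)
β3 |J2  (J2 needs exactly one e-in)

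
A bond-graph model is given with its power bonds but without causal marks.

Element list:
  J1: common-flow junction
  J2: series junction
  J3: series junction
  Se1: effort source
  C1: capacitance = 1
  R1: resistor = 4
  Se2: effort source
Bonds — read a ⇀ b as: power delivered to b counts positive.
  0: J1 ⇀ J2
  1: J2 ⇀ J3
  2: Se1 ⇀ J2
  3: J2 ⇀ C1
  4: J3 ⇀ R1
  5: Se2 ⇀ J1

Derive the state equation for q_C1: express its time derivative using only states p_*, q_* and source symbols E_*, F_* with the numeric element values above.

β2 →J2  (Se1: effort source, stroke at far end)
β5 →J1  (Se2 (Se) sets effort on bond)
β0 →J2  (J1: last free bond brings flow in)
β3 →J2  (C1 integral (e out))
β1 →J3  (J2 needs exactly one f-in)
β4 →R1  (J3 needs exactly one f-in)

dq_C1/dt = E_Se1/4 + E_Se2/4 - q_C1/4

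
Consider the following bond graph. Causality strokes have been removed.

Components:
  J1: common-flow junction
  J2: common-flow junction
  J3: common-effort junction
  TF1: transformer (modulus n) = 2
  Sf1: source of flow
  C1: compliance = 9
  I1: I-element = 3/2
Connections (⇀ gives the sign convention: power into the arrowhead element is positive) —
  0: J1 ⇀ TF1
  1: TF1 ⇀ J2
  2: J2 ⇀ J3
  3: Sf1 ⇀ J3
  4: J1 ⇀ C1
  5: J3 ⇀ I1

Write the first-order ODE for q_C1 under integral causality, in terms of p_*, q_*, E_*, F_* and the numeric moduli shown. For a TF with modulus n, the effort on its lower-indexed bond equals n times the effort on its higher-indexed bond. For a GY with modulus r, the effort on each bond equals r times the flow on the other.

bond 3 stroke at Sf1  (Sf1 fixes flow; stroke at Sf1)
bond 4 stroke at J1  (C1: C, integral causality)
bond 0 stroke at TF1  (J1: last free bond brings flow in)
bond 1 stroke at J2  (TF1 one-in-one-out from 0)
bond 2 stroke at J3  (J2 needs exactly one f-in)
bond 5 stroke at I1  (common-e at J3 fixed by 2)

dq_C1/dt = -F_Sf1/2 + p_I1/3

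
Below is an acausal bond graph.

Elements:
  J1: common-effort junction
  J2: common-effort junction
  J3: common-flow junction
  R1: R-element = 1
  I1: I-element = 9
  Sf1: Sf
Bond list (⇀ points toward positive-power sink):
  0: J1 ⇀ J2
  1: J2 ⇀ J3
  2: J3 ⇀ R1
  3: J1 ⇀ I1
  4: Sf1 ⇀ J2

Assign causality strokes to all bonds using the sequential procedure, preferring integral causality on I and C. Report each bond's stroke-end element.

bond 4 stroke at Sf1  (Sf1 (Sf) sets flow on bond)
bond 3 stroke at I1  (I1: I, integral causality)
bond 0 stroke at J1  (J1: last free bond brings effort in)
bond 1 stroke at J2  (J2: last free bond brings effort in)
bond 2 stroke at J3  (common-f at J3 fixed by 1)

#0 |J1
#1 |J2
#2 |J3
#3 |I1
#4 |Sf1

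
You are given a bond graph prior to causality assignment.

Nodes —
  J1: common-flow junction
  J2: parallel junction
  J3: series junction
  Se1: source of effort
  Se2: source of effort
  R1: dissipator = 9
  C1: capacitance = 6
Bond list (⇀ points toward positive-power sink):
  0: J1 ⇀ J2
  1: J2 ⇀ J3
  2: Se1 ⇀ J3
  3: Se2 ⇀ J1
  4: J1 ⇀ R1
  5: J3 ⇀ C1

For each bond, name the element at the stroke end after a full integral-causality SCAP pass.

b2 stroke→J3  (Se1 (Se) sets effort on bond)
b3 stroke→J1  (source Se2 imposes e)
b5 stroke→J3  (C1 integral (e out))
b1 stroke→J2  (J3 needs exactly one f-in)
b0 stroke→J1  (0-jn J2 has e-setter on 1)
b4 stroke→R1  (only one flow-in slot at J1)

b0 |J1
b1 |J2
b2 |J3
b3 |J1
b4 |R1
b5 |J3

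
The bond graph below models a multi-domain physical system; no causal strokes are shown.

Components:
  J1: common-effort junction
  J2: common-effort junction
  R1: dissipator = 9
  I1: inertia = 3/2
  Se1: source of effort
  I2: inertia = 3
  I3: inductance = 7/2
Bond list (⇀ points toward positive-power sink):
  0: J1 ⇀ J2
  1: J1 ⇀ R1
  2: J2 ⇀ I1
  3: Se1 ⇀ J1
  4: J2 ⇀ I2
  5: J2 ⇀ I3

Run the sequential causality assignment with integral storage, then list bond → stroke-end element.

bond 3 →J1  (Se1 (Se) sets effort on bond)
bond 0 →J2  (common-e at J1 fixed by 3)
bond 1 →R1  (0-jn J1 has e-setter on 3)
bond 2 →I1  (common-e at J2 fixed by 0)
bond 4 →I2  (J2 effort already set via bond 0)
bond 5 →I3  (common-e at J2 fixed by 0)

#0 |J2
#1 |R1
#2 |I1
#3 |J1
#4 |I2
#5 |I3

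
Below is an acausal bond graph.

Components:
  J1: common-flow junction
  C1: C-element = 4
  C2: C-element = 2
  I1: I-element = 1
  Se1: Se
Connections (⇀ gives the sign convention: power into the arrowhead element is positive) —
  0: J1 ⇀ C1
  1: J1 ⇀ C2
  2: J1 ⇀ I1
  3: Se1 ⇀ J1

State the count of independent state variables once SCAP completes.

b3 →J1  (Se1: effort source, stroke at far end)
b0 →J1  (C1 integral (e out))
b1 →J1  (prefer integral on C2)
b2 →I1  (J1: last free bond brings flow in)

3  (C1, C2, I1 all integral)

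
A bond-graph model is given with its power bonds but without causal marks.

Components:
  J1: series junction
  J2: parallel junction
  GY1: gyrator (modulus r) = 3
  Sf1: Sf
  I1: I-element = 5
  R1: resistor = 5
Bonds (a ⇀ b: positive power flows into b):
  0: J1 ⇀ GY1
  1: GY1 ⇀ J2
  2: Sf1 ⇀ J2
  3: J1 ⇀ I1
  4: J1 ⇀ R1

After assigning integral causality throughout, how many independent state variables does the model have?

#2 stroke at Sf1  (Sf1 fixes flow; stroke at Sf1)
#1 stroke at J2  (J2: last free bond brings effort in)
#0 stroke at J1  (GY1: gyrator matches bond 1)
#3 stroke at I1  (I1 outputs flow p/I1)
#4 stroke at J1  (common-f at J1 fixed by 3)

1  (I1 all integral)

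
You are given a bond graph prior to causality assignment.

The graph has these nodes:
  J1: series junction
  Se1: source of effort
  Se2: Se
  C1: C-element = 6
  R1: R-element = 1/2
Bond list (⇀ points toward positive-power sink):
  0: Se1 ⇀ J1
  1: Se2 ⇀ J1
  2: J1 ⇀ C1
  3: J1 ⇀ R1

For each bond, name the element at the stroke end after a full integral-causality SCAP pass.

β0 |J1
β1 |J1
β2 |J1
β3 |R1

b0 stroke at J1  (Se1 (Se) sets effort on bond)
b1 stroke at J1  (Se2: effort source, stroke at far end)
b2 stroke at J1  (C1: C, integral causality)
b3 stroke at R1  (J1 needs exactly one f-in)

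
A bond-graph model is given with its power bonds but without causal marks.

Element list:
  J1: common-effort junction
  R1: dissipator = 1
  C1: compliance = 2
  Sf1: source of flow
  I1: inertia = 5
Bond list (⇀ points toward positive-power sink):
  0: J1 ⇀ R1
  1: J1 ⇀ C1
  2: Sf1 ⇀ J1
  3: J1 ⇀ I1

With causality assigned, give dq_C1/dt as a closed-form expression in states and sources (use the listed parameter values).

#2 →Sf1  (Sf1 fixes flow; stroke at Sf1)
#1 →J1  (prefer integral on C1)
#0 →R1  (J1: bond 1 brought effort, rest push out)
#3 →I1  (J1: bond 1 brought effort, rest push out)

dq_C1/dt = F_Sf1 - p_I1/5 - q_C1/2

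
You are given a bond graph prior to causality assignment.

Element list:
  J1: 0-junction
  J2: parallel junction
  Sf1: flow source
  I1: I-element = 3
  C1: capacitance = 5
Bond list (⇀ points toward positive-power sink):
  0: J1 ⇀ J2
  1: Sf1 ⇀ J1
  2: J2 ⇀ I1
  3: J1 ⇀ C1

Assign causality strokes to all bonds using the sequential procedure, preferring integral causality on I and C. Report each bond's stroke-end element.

bond 0 stroke at J2
bond 1 stroke at Sf1
bond 2 stroke at I1
bond 3 stroke at J1

β1 →Sf1  (Sf1: flow source, stroke at near end)
β2 →I1  (I1 outputs flow p/I1)
β0 →J2  (closing 0-jn rule on J2)
β3 →J1  (J1 needs exactly one e-in)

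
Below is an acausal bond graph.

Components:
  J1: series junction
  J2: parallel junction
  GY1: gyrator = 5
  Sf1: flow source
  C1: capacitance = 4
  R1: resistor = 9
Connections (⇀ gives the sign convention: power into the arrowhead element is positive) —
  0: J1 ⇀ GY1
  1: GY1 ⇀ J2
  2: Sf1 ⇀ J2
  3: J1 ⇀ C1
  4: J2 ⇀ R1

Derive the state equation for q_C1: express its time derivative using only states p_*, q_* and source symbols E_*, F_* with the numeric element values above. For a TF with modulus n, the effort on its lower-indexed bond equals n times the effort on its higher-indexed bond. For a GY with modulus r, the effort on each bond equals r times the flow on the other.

dq_C1/dt = 9*F_Sf1/5 - 9*q_C1/100

b2 |Sf1  (source Sf1 imposes f)
b3 |J1  (C1: C, integral causality)
b0 |GY1  (J1: last free bond brings flow in)
b1 |GY1  (through GY1, causality inverts; strokes same side of GY1)
b4 |J2  (closing 0-jn rule on J2)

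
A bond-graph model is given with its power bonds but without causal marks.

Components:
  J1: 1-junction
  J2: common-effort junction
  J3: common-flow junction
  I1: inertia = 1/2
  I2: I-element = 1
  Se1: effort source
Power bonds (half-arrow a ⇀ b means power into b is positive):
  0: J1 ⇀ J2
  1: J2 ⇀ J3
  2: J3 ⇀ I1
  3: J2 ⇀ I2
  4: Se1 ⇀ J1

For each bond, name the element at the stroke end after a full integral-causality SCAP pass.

#4 |J1  (source Se1 imposes e)
#0 |J2  (J1 needs exactly one f-in)
#1 |J3  (common-e at J2 fixed by 0)
#3 |I2  (common-e at J2 fixed by 0)
#2 |I1  (closing 1-jn rule on J3)

β0 →J2
β1 →J3
β2 →I1
β3 →I2
β4 →J1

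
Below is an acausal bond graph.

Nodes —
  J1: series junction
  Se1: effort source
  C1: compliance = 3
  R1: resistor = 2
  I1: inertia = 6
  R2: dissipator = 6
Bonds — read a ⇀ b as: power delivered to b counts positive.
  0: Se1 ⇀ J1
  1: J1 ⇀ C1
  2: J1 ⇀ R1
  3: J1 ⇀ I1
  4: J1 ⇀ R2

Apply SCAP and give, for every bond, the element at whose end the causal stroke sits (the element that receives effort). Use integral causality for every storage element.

β0 stroke→J1
β1 stroke→J1
β2 stroke→J1
β3 stroke→I1
β4 stroke→J1

#0 stroke→J1  (source Se1 imposes e)
#1 stroke→J1  (C1 integral (e out))
#3 stroke→I1  (I1 outputs flow p/I1)
#2 stroke→J1  (J1 flow already set via bond 3)
#4 stroke→J1  (J1: bond 3 brought flow, rest push out)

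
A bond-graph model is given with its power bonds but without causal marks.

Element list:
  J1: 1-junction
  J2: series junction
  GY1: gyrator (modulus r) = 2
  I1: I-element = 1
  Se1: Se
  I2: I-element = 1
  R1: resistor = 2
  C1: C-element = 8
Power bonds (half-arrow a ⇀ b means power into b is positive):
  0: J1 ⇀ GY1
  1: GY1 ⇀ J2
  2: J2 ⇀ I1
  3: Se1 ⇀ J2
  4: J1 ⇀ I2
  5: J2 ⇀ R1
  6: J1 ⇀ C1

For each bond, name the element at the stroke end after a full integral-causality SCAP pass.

#0 |J1
#1 |J2
#2 |I1
#3 |J2
#4 |I2
#5 |J2
#6 |J1

bond 3 →J2  (Se1 fixes effort; stroke away)
bond 2 →I1  (I1 integral (f out))
bond 1 →J2  (common-f at J2 fixed by 2)
bond 5 →J2  (common-f at J2 fixed by 2)
bond 0 →J1  (GY1 both-in/both-out from 1)
bond 4 →I2  (I2 integral (f out))
bond 6 →J1  (1-jn J1 has f-setter on 4)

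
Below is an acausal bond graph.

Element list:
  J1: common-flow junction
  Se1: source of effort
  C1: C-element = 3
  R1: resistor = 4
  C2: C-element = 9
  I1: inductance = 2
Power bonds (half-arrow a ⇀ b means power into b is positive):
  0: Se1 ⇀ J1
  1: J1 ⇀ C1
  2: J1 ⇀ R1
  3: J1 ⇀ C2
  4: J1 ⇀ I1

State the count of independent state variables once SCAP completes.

b0 →J1  (Se1 fixes effort; stroke away)
b1 →J1  (C1 outputs effort q/C1)
b3 →J1  (C2: C, integral causality)
b4 →I1  (I1 integral (f out))
b2 →J1  (J1 flow already set via bond 4)

3  (C1, C2, I1 all integral)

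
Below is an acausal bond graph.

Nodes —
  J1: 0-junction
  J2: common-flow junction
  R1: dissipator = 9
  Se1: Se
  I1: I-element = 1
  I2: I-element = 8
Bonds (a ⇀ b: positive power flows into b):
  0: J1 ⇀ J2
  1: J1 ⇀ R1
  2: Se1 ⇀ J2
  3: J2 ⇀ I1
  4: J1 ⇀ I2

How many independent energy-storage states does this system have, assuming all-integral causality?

2  (I1, I2 all integral)

bond 2 stroke→J2  (Se1: effort source, stroke at far end)
bond 3 stroke→I1  (I1 outputs flow p/I1)
bond 0 stroke→J2  (J2 flow already set via bond 3)
bond 4 stroke→I2  (I2: I, integral causality)
bond 1 stroke→J1  (J1 needs exactly one e-in)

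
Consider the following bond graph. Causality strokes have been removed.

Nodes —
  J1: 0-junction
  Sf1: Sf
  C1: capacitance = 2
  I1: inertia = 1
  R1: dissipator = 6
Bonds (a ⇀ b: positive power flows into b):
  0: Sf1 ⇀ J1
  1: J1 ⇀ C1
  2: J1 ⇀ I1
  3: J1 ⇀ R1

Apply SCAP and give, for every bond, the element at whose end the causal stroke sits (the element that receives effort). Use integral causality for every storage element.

#0 →Sf1
#1 →J1
#2 →I1
#3 →R1

bond 0 |Sf1  (Sf1 (Sf) sets flow on bond)
bond 1 |J1  (C1 outputs effort q/C1)
bond 2 |I1  (common-e at J1 fixed by 1)
bond 3 |R1  (0-jn J1 has e-setter on 1)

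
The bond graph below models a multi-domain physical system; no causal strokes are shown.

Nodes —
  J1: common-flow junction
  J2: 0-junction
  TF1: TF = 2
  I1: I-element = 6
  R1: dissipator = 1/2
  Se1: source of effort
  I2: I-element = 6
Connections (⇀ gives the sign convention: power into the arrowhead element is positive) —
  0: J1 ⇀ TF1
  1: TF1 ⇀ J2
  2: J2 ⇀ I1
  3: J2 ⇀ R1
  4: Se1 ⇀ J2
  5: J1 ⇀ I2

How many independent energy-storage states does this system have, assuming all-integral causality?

2  (I1, I2 all integral)

#4 |J2  (Se1 (Se) sets effort on bond)
#1 |TF1  (0-jn J2 has e-setter on 4)
#2 |I1  (common-e at J2 fixed by 4)
#3 |R1  (J2: bond 4 brought effort, rest push out)
#0 |J1  (TF TF1: opposite of bond 1)
#5 |I2  (J1 needs exactly one f-in)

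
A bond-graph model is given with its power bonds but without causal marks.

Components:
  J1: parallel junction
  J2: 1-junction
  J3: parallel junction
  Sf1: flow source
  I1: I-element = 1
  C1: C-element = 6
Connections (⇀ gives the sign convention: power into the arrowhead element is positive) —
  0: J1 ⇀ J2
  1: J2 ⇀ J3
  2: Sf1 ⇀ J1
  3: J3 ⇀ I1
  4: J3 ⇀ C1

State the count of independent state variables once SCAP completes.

2  (C1, I1 all integral)

β2 →Sf1  (source Sf1 imposes f)
β0 →J1  (J1 needs exactly one e-in)
β1 →J2  (J2 flow already set via bond 0)
β3 →I1  (I1: I, integral causality)
β4 →J3  (closing 0-jn rule on J3)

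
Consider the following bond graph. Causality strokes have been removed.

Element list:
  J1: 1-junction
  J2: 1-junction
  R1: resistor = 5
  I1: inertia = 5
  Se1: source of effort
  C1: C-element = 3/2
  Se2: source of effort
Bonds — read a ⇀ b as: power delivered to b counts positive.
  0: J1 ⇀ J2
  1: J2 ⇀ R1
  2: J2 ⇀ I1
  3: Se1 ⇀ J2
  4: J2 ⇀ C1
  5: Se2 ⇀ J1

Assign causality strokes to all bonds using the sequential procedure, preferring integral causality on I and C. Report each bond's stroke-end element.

#3 |J2  (Se1 (Se) sets effort on bond)
#5 |J1  (Se2: effort source, stroke at far end)
#0 |J2  (J1: last free bond brings flow in)
#2 |I1  (I1 integral (f out))
#1 |J2  (common-f at J2 fixed by 2)
#4 |J2  (J2 flow already set via bond 2)

b0 stroke→J2
b1 stroke→J2
b2 stroke→I1
b3 stroke→J2
b4 stroke→J2
b5 stroke→J1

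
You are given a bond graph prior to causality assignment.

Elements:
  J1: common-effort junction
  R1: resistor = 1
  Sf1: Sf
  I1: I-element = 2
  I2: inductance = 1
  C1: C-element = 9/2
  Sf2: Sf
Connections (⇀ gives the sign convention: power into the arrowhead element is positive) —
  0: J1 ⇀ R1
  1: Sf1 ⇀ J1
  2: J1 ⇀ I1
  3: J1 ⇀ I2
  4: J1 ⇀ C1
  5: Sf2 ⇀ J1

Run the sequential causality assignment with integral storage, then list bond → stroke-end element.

β0 stroke→R1
β1 stroke→Sf1
β2 stroke→I1
β3 stroke→I2
β4 stroke→J1
β5 stroke→Sf2

bond 1 stroke→Sf1  (Sf1 (Sf) sets flow on bond)
bond 5 stroke→Sf2  (Sf2 (Sf) sets flow on bond)
bond 2 stroke→I1  (I1 outputs flow p/I1)
bond 3 stroke→I2  (I2: I, integral causality)
bond 4 stroke→J1  (prefer integral on C1)
bond 0 stroke→R1  (0-jn J1 has e-setter on 4)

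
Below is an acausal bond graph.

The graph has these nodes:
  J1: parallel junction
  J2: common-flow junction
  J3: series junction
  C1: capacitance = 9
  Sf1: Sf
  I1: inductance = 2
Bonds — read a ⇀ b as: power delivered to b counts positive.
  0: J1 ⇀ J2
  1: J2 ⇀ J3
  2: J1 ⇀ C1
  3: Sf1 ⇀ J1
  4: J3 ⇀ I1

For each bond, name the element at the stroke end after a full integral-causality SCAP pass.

β3 |Sf1  (Sf1 (Sf) sets flow on bond)
β2 |J1  (C1 outputs effort q/C1)
β0 |J2  (0-jn J1 has e-setter on 2)
β1 |J3  (J2: last free bond brings flow in)
β4 |I1  (closing 1-jn rule on J3)

b0 stroke→J2
b1 stroke→J3
b2 stroke→J1
b3 stroke→Sf1
b4 stroke→I1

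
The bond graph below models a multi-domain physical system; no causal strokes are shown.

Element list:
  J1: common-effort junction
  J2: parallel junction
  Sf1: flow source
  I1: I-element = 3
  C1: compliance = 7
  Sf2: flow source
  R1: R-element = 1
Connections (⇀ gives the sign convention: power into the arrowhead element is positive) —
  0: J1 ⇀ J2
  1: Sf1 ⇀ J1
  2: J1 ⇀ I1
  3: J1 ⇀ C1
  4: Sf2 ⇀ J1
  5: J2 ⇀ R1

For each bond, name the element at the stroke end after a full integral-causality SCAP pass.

β1 stroke at Sf1  (source Sf1 imposes f)
β4 stroke at Sf2  (Sf2 (Sf) sets flow on bond)
β2 stroke at I1  (I1 integral (f out))
β3 stroke at J1  (C1: C, integral causality)
β0 stroke at J2  (common-e at J1 fixed by 3)
β5 stroke at R1  (J2: bond 0 brought effort, rest push out)

b0 stroke at J2
b1 stroke at Sf1
b2 stroke at I1
b3 stroke at J1
b4 stroke at Sf2
b5 stroke at R1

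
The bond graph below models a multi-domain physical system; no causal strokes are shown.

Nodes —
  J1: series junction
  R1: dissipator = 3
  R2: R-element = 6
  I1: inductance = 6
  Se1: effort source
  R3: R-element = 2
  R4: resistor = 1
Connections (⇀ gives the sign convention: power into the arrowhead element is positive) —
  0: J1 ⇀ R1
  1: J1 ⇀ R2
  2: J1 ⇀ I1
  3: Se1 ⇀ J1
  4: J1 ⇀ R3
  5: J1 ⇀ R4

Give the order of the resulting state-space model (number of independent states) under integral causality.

1  (I1 all integral)

b3 →J1  (Se1: effort source, stroke at far end)
b2 →I1  (prefer integral on I1)
b0 →J1  (1-jn J1 has f-setter on 2)
b1 →J1  (J1 flow already set via bond 2)
b4 →J1  (J1 flow already set via bond 2)
b5 →J1  (1-jn J1 has f-setter on 2)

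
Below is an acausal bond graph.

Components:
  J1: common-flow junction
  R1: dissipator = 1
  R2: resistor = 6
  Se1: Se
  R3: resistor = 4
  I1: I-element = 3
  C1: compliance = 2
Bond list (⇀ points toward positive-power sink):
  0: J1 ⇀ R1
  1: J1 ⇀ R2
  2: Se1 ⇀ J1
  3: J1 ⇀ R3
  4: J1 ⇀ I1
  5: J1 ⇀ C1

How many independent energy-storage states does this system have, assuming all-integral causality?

2  (C1, I1 all integral)

#2 stroke→J1  (Se1 (Se) sets effort on bond)
#4 stroke→I1  (I1 integral (f out))
#0 stroke→J1  (1-jn J1 has f-setter on 4)
#1 stroke→J1  (1-jn J1 has f-setter on 4)
#3 stroke→J1  (common-f at J1 fixed by 4)
#5 stroke→J1  (common-f at J1 fixed by 4)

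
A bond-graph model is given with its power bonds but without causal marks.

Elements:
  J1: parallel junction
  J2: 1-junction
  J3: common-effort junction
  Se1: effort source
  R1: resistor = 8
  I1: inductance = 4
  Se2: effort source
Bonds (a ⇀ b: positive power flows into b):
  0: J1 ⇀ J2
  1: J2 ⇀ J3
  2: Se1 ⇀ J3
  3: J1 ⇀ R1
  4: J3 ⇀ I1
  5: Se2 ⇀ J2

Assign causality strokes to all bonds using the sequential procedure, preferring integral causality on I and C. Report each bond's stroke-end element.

bond 2 →J3  (Se1 fixes effort; stroke away)
bond 5 →J2  (Se2: effort source, stroke at far end)
bond 1 →J2  (J3: bond 2 brought effort, rest push out)
bond 4 →I1  (common-e at J3 fixed by 2)
bond 0 →J1  (J2 needs exactly one f-in)
bond 3 →R1  (common-e at J1 fixed by 0)

#0 |J1
#1 |J2
#2 |J3
#3 |R1
#4 |I1
#5 |J2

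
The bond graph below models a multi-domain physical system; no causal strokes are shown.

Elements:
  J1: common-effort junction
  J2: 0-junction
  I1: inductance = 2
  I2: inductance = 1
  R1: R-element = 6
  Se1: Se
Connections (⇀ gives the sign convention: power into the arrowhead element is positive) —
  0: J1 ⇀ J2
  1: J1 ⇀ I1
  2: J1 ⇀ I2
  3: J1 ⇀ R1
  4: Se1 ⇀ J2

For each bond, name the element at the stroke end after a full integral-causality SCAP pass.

β0 |J1
β1 |I1
β2 |I2
β3 |R1
β4 |J2

b4 stroke at J2  (Se1: effort source, stroke at far end)
b0 stroke at J1  (common-e at J2 fixed by 4)
b1 stroke at I1  (0-jn J1 has e-setter on 0)
b2 stroke at I2  (common-e at J1 fixed by 0)
b3 stroke at R1  (common-e at J1 fixed by 0)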